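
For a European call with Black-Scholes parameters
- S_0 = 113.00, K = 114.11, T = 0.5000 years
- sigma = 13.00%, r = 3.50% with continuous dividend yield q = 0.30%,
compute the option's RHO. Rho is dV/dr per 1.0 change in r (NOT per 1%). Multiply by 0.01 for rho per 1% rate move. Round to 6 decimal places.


d1 = 0.1136801785; d2 = 0.0217562970
phi(d1) = 0.3963727888; exp(-qT) = 0.9985011244; exp(-rT) = 0.9826522357
N(d2) = 0.5086788221
Rho = K*T*exp(-rT)*N(d2) = 114.1100 * 0.5000 * 0.9826522357 * 0.5086788221 = 28.519192

Answer: Rho = 28.519192


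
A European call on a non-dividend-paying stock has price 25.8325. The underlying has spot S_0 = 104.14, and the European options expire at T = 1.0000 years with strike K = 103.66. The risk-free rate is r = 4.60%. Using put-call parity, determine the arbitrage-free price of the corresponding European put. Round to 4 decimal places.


Answer: Put price = 20.6921

Derivation:
Put-call parity: C - P = S_0 * exp(-qT) - K * exp(-rT).
S_0 * exp(-qT) = 104.1400 * 1.00000000 = 104.14000000
K * exp(-rT) = 103.6600 * 0.95504196 = 98.99964980
P = C - S*exp(-qT) + K*exp(-rT)
P = 25.8325 - 104.14000000 + 98.99964980 = 20.6921


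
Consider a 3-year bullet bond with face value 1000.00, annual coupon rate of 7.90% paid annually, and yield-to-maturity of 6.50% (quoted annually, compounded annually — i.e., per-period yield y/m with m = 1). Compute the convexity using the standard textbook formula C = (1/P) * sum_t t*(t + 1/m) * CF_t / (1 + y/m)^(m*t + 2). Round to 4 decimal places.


Answer: Convexity = 9.5940

Derivation:
Coupon per period c = face * coupon_rate / m = 79.000000
Periods per year m = 1; per-period yield y/m = 0.065000
Number of cashflows N = 3
Cashflows (t years, CF_t, discount factor 1/(1+y/m)^(m*t), PV):
  t = 1.0000: CF_t = 79.000000, DF = 0.938967, PV = 74.178404
  t = 2.0000: CF_t = 79.000000, DF = 0.881659, PV = 69.651083
  t = 3.0000: CF_t = 1079.000000, DF = 0.827849, PV = 893.249170
Price P = sum_t PV_t = 1037.078657
Convexity numerator sum_t t*(t + 1/m) * CF_t / (1+y/m)^(m*t + 2):
  t = 1.0000: term = 130.800157
  t = 2.0000: term = 368.451145
  t = 3.0000: term = 9450.497071
Convexity = (1/P) * sum = 9949.748373 / 1037.078657 = 9.594015


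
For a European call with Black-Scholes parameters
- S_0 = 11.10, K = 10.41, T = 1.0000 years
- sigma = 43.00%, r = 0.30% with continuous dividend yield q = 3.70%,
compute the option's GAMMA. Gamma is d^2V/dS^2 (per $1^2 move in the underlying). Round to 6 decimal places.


Answer: Gamma = 0.077337

Derivation:
d1 = 0.2851819202; d2 = -0.1448180798
phi(d1) = 0.3830449641; exp(-qT) = 0.9636761353; exp(-rT) = 0.9970044955
Gamma = exp(-qT) * phi(d1) / (S * sigma * sqrt(T)) = 0.9636761353 * 0.3830449641 / (11.1000 * 0.4300 * 1.0000000000) = 0.077337


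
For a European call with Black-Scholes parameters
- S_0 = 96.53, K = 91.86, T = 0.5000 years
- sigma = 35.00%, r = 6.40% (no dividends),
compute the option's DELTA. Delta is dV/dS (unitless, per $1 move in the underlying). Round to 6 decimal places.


Answer: Delta = 0.674873

Derivation:
d1 = 0.4534096444; d2 = 0.2059222709
phi(d1) = 0.3599721232; exp(-qT) = 1.0000000000; exp(-rT) = 0.9685065821
N(d1) = 0.6748731035
Delta = exp(-qT) * N(d1) = 1.0000000000 * 0.6748731035 = 0.674873


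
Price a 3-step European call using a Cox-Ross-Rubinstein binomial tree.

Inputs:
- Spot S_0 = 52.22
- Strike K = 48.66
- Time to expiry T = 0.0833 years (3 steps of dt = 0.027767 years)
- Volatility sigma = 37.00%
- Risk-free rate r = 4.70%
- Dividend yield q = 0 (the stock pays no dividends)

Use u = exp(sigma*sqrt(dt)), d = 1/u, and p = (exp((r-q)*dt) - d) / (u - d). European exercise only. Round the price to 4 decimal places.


dt = T/N = 0.027767
u = exp(sigma*sqrt(dt)) = 1.063595; d = 1/u = 0.940208
p = (exp((r-q)*dt) - d) / (u - d) = 0.495175
Discount per step: exp(-r*dt) = 0.998696
Stock lattice S(k, i) with i counting down-moves:
  k=0: S(0,0) = 52.2200
  k=1: S(1,0) = 55.5409; S(1,1) = 49.0977
  k=2: S(2,0) = 59.0730; S(2,1) = 52.2200; S(2,2) = 46.1620
  k=3: S(3,0) = 62.8297; S(3,1) = 55.5409; S(3,2) = 49.0977; S(3,3) = 43.4019
Terminal payoffs V(N, i) = max(S_T - K, 0):
  V(3,0) = 14.169742; V(3,1) = 6.880912; V(3,2) = 0.437653; V(3,3) = 0.000000
Backward induction: V(k, i) = exp(-r*dt) * [p * V(k+1, i) + (1-p) * V(k+1, i+1)].
  V(2,0) = exp(-r*dt) * [p*14.169742 + (1-p)*6.880912] = 10.476477
  V(2,1) = exp(-r*dt) * [p*6.880912 + (1-p)*0.437653] = 3.623462
  V(2,2) = exp(-r*dt) * [p*0.437653 + (1-p)*0.000000] = 0.216432
  V(1,0) = exp(-r*dt) * [p*10.476477 + (1-p)*3.623462] = 7.007752
  V(1,1) = exp(-r*dt) * [p*3.623462 + (1-p)*0.216432] = 1.901025
  V(0,0) = exp(-r*dt) * [p*7.007752 + (1-p)*1.901025] = 4.423971

Answer: Price = V(0,0) = 4.4240


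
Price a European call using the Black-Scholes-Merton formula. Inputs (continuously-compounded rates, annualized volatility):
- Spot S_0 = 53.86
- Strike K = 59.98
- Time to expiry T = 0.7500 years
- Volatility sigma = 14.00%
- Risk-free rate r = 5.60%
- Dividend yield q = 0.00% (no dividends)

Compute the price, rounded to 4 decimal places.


Answer: Price = 1.2497

Derivation:
d1 = (ln(S/K) + (r - q + 0.5*sigma^2) * T) / (sigma * sqrt(T)) = -0.48062831
d2 = d1 - sigma * sqrt(T) = -0.60187187
exp(-rT) = 0.95886978; exp(-qT) = 1.00000000
C = S_0 * exp(-qT) * N(d1) - K * exp(-rT) * N(d2)
N(d1) = 0.31539034; N(d2) = 0.27362972
C = 53.8600 * 1.00000000 * 0.31539034 - 59.9800 * 0.95886978 * 0.27362972 = 1.2497


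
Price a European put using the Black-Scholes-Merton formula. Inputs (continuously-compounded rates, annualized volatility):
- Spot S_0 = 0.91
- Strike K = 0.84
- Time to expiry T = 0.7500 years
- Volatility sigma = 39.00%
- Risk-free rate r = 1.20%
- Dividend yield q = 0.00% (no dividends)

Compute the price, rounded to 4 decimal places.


Answer: Price = 0.0821

Derivation:
d1 = (ln(S/K) + (r - q + 0.5*sigma^2) * T) / (sigma * sqrt(T)) = 0.43250999
d2 = d1 - sigma * sqrt(T) = 0.09476008
exp(-rT) = 0.99104038; exp(-qT) = 1.00000000
P = K * exp(-rT) * N(-d2) - S_0 * exp(-qT) * N(-d1)
N(-d1) = 0.33268540; N(-d2) = 0.46225270
P = 0.8400 * 0.99104038 * 0.46225270 - 0.9100 * 1.00000000 * 0.33268540 = 0.0821


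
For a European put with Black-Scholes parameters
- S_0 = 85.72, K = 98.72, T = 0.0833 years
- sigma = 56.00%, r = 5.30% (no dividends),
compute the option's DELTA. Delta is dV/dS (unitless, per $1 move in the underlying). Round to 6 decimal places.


d1 = -0.7655033731; d2 = -0.9271291136
phi(d1) = 0.2976204564; exp(-qT) = 1.0000000000; exp(-rT) = 0.9955948313
N(-d1) = 0.7780140707
Delta = -exp(-qT) * N(-d1) = -1.0000000000 * 0.7780140707 = -0.778014

Answer: Delta = -0.778014


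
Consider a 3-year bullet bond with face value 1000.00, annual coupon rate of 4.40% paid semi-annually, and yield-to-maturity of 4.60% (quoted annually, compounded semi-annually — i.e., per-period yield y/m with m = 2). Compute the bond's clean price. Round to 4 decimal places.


Answer: Price = 994.4548

Derivation:
Coupon per period c = face * coupon_rate / m = 22.000000
Periods per year m = 2; per-period yield y/m = 0.023000
Number of cashflows N = 6
Cashflows (t years, CF_t, discount factor 1/(1+y/m)^(m*t), PV):
  t = 0.5000: CF_t = 22.000000, DF = 0.977517, PV = 21.505376
  t = 1.0000: CF_t = 22.000000, DF = 0.955540, PV = 21.021873
  t = 1.5000: CF_t = 22.000000, DF = 0.934056, PV = 20.549241
  t = 2.0000: CF_t = 22.000000, DF = 0.913056, PV = 20.087234
  t = 2.5000: CF_t = 22.000000, DF = 0.892528, PV = 19.635615
  t = 3.0000: CF_t = 1022.000000, DF = 0.872461, PV = 891.655502
Price P = sum_t PV_t = 994.454841


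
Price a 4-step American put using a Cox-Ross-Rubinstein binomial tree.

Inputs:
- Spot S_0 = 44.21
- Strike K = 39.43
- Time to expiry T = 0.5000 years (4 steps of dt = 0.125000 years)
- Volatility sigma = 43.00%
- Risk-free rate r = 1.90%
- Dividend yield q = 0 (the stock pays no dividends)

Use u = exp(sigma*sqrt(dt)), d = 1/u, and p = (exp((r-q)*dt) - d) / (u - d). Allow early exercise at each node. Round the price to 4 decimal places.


Answer: Price = V(0,0) = 3.1052

Derivation:
dt = T/N = 0.125000
u = exp(sigma*sqrt(dt)) = 1.164193; d = 1/u = 0.858964
p = (exp((r-q)*dt) - d) / (u - d) = 0.469856
Discount per step: exp(-r*dt) = 0.997628
Stock lattice S(k, i) with i counting down-moves:
  k=0: S(0,0) = 44.2100
  k=1: S(1,0) = 51.4690; S(1,1) = 37.9748
  k=2: S(2,0) = 59.9198; S(2,1) = 44.2100; S(2,2) = 32.6190
  k=3: S(3,0) = 69.7582; S(3,1) = 51.4690; S(3,2) = 37.9748; S(3,3) = 28.0186
  k=4: S(4,0) = 81.2120; S(4,1) = 59.9198; S(4,2) = 44.2100; S(4,3) = 32.6190; S(4,4) = 24.0669
Terminal payoffs V(N, i) = max(K - S_T, 0):
  V(4,0) = 0.000000; V(4,1) = 0.000000; V(4,2) = 0.000000; V(4,3) = 6.810995; V(4,4) = 15.363059
Backward induction: V(k, i) = exp(-r*dt) * [p * V(k+1, i) + (1-p) * V(k+1, i+1)]; then take max(V_cont, immediate exercise) for American.
  V(3,0) = exp(-r*dt) * [p*0.000000 + (1-p)*0.000000] = 0.000000; exercise = 0.000000; V(3,0) = max -> 0.000000
  V(3,1) = exp(-r*dt) * [p*0.000000 + (1-p)*0.000000] = 0.000000; exercise = 0.000000; V(3,1) = max -> 0.000000
  V(3,2) = exp(-r*dt) * [p*0.000000 + (1-p)*6.810995] = 3.602240; exercise = 1.455190; V(3,2) = max -> 3.602240
  V(3,3) = exp(-r*dt) * [p*6.810995 + (1-p)*15.363059] = 11.317905; exercise = 11.411440; V(3,3) = max -> 11.411440
  V(2,0) = exp(-r*dt) * [p*0.000000 + (1-p)*0.000000] = 0.000000; exercise = 0.000000; V(2,0) = max -> 0.000000
  V(2,1) = exp(-r*dt) * [p*0.000000 + (1-p)*3.602240] = 1.905175; exercise = 0.000000; V(2,1) = max -> 1.905175
  V(2,2) = exp(-r*dt) * [p*3.602240 + (1-p)*11.411440] = 7.723872; exercise = 6.810995; V(2,2) = max -> 7.723872
  V(1,0) = exp(-r*dt) * [p*0.000000 + (1-p)*1.905175] = 1.007620; exercise = 0.000000; V(1,0) = max -> 1.007620
  V(1,1) = exp(-r*dt) * [p*1.905175 + (1-p)*7.723872] = 4.978083; exercise = 1.455190; V(1,1) = max -> 4.978083
  V(0,0) = exp(-r*dt) * [p*1.007620 + (1-p)*4.978083] = 3.105153; exercise = 0.000000; V(0,0) = max -> 3.105153


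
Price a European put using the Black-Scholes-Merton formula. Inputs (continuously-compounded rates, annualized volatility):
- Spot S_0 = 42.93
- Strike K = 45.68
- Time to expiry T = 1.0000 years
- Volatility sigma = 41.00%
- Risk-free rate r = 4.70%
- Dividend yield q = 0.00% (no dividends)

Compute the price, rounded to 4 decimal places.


Answer: Price = 7.3571

Derivation:
d1 = (ln(S/K) + (r - q + 0.5*sigma^2) * T) / (sigma * sqrt(T)) = 0.16819589
d2 = d1 - sigma * sqrt(T) = -0.24180411
exp(-rT) = 0.95408740; exp(-qT) = 1.00000000
P = K * exp(-rT) * N(-d2) - S_0 * exp(-qT) * N(-d1)
N(-d1) = 0.43321459; N(-d2) = 0.59553402
P = 45.6800 * 0.95408740 * 0.59553402 - 42.9300 * 1.00000000 * 0.43321459 = 7.3571


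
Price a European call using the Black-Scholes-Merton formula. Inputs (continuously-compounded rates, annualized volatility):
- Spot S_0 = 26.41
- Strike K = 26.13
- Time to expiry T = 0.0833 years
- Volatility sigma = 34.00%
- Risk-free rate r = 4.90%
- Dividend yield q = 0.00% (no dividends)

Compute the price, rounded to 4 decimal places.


d1 = (ln(S/K) + (r - q + 0.5*sigma^2) * T) / (sigma * sqrt(T)) = 0.19927753
d2 = d1 - sigma * sqrt(T) = 0.10114762
exp(-rT) = 0.99592662; exp(-qT) = 1.00000000
C = S_0 * exp(-qT) * N(d1) - K * exp(-rT) * N(d2)
N(d1) = 0.57897717; N(d2) = 0.54028336
C = 26.4100 * 1.00000000 * 0.57897717 - 26.1300 * 0.99592662 * 0.54028336 = 1.2307

Answer: Price = 1.2307


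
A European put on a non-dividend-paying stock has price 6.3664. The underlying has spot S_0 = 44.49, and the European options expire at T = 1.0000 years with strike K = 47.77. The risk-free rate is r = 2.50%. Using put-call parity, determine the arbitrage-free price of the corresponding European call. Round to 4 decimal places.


Answer: Call price = 4.2658

Derivation:
Put-call parity: C - P = S_0 * exp(-qT) - K * exp(-rT).
S_0 * exp(-qT) = 44.4900 * 1.00000000 = 44.49000000
K * exp(-rT) = 47.7700 * 0.97530991 = 46.59055450
C = P + S*exp(-qT) - K*exp(-rT)
C = 6.3664 + 44.49000000 - 46.59055450 = 4.2658


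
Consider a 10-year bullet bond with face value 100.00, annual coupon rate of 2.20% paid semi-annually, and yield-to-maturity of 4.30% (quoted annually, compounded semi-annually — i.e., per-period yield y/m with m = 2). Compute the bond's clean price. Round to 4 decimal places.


Answer: Price = 83.0770

Derivation:
Coupon per period c = face * coupon_rate / m = 1.100000
Periods per year m = 2; per-period yield y/m = 0.021500
Number of cashflows N = 20
Cashflows (t years, CF_t, discount factor 1/(1+y/m)^(m*t), PV):
  t = 0.5000: CF_t = 1.100000, DF = 0.978953, PV = 1.076848
  t = 1.0000: CF_t = 1.100000, DF = 0.958348, PV = 1.054183
  t = 1.5000: CF_t = 1.100000, DF = 0.938177, PV = 1.031995
  t = 2.0000: CF_t = 1.100000, DF = 0.918431, PV = 1.010274
  t = 2.5000: CF_t = 1.100000, DF = 0.899100, PV = 0.989010
  t = 3.0000: CF_t = 1.100000, DF = 0.880177, PV = 0.968194
  t = 3.5000: CF_t = 1.100000, DF = 0.861651, PV = 0.947816
  t = 4.0000: CF_t = 1.100000, DF = 0.843515, PV = 0.927867
  t = 4.5000: CF_t = 1.100000, DF = 0.825762, PV = 0.908338
  t = 5.0000: CF_t = 1.100000, DF = 0.808381, PV = 0.889219
  t = 5.5000: CF_t = 1.100000, DF = 0.791367, PV = 0.870504
  t = 6.0000: CF_t = 1.100000, DF = 0.774711, PV = 0.852182
  t = 6.5000: CF_t = 1.100000, DF = 0.758405, PV = 0.834245
  t = 7.0000: CF_t = 1.100000, DF = 0.742442, PV = 0.816687
  t = 7.5000: CF_t = 1.100000, DF = 0.726816, PV = 0.799498
  t = 8.0000: CF_t = 1.100000, DF = 0.711518, PV = 0.782670
  t = 8.5000: CF_t = 1.100000, DF = 0.696543, PV = 0.766197
  t = 9.0000: CF_t = 1.100000, DF = 0.681882, PV = 0.750070
  t = 9.5000: CF_t = 1.100000, DF = 0.667530, PV = 0.734283
  t = 10.0000: CF_t = 101.100000, DF = 0.653480, PV = 66.066871
Price P = sum_t PV_t = 83.076951


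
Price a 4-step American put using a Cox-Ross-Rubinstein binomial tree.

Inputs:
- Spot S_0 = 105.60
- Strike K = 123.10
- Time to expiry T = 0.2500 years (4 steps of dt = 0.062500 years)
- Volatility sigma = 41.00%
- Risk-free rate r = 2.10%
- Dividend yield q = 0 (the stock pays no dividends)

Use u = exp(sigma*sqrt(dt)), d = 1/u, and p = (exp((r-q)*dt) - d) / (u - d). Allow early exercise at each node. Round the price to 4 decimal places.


dt = T/N = 0.062500
u = exp(sigma*sqrt(dt)) = 1.107937; d = 1/u = 0.902578
p = (exp((r-q)*dt) - d) / (u - d) = 0.480793
Discount per step: exp(-r*dt) = 0.998688
Stock lattice S(k, i) with i counting down-moves:
  k=0: S(0,0) = 105.6000
  k=1: S(1,0) = 116.9982; S(1,1) = 95.3123
  k=2: S(2,0) = 129.6266; S(2,1) = 105.6000; S(2,2) = 86.0268
  k=3: S(3,0) = 143.6182; S(3,1) = 116.9982; S(3,2) = 95.3123; S(3,3) = 77.6459
  k=4: S(4,0) = 159.1200; S(4,1) = 129.6266; S(4,2) = 105.6000; S(4,3) = 86.0268; S(4,4) = 70.0815
Terminal payoffs V(N, i) = max(K - S_T, 0):
  V(4,0) = 0.000000; V(4,1) = 0.000000; V(4,2) = 17.500000; V(4,3) = 37.073243; V(4,4) = 53.018534
Backward induction: V(k, i) = exp(-r*dt) * [p * V(k+1, i) + (1-p) * V(k+1, i+1)]; then take max(V_cont, immediate exercise) for American.
  V(3,0) = exp(-r*dt) * [p*0.000000 + (1-p)*0.000000] = 0.000000; exercise = 0.000000; V(3,0) = max -> 0.000000
  V(3,1) = exp(-r*dt) * [p*0.000000 + (1-p)*17.500000] = 9.074207; exercise = 6.101821; V(3,1) = max -> 9.074207
  V(3,2) = exp(-r*dt) * [p*17.500000 + (1-p)*37.073243] = 27.626285; exercise = 27.787747; V(3,2) = max -> 27.787747
  V(3,3) = exp(-r*dt) * [p*37.073243 + (1-p)*53.018534] = 45.292666; exercise = 45.454129; V(3,3) = max -> 45.454129
  V(2,0) = exp(-r*dt) * [p*0.000000 + (1-p)*9.074207] = 4.705214; exercise = 0.000000; V(2,0) = max -> 4.705214
  V(2,1) = exp(-r*dt) * [p*9.074207 + (1-p)*27.787747] = 18.765765; exercise = 17.500000; V(2,1) = max -> 18.765765
  V(2,2) = exp(-r*dt) * [p*27.787747 + (1-p)*45.454129] = 36.911781; exercise = 37.073243; V(2,2) = max -> 37.073243
  V(1,0) = exp(-r*dt) * [p*4.705214 + (1-p)*18.765765] = 11.989806; exercise = 6.101821; V(1,0) = max -> 11.989806
  V(1,1) = exp(-r*dt) * [p*18.765765 + (1-p)*37.073243] = 28.234057; exercise = 27.787747; V(1,1) = max -> 28.234057
  V(0,0) = exp(-r*dt) * [p*11.989806 + (1-p)*28.234057] = 20.397148; exercise = 17.500000; V(0,0) = max -> 20.397148

Answer: Price = V(0,0) = 20.3971


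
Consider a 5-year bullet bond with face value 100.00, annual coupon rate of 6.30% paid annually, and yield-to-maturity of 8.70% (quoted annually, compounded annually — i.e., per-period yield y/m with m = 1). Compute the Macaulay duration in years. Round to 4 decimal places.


Answer: Macaulay duration = 4.4094 years

Derivation:
Coupon per period c = face * coupon_rate / m = 6.300000
Periods per year m = 1; per-period yield y/m = 0.087000
Number of cashflows N = 5
Cashflows (t years, CF_t, discount factor 1/(1+y/m)^(m*t), PV):
  t = 1.0000: CF_t = 6.300000, DF = 0.919963, PV = 5.795768
  t = 2.0000: CF_t = 6.300000, DF = 0.846332, PV = 5.331893
  t = 3.0000: CF_t = 6.300000, DF = 0.778595, PV = 4.905146
  t = 4.0000: CF_t = 6.300000, DF = 0.716278, PV = 4.512554
  t = 5.0000: CF_t = 106.300000, DF = 0.658950, PV = 70.046356
Price P = sum_t PV_t = 90.591716
Macaulay numerator sum_t t * PV_t:
  t * PV_t at t = 1.0000: 5.795768
  t * PV_t at t = 2.0000: 10.663787
  t * PV_t at t = 3.0000: 14.715437
  t * PV_t at t = 4.0000: 18.050214
  t * PV_t at t = 5.0000: 350.231778
Macaulay duration D = (sum_t t * PV_t) / P = 399.456984 / 90.591716 = 4.409421


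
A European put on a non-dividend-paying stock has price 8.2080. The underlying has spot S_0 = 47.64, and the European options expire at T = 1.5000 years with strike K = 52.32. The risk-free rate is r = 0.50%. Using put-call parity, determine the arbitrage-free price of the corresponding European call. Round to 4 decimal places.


Put-call parity: C - P = S_0 * exp(-qT) - K * exp(-rT).
S_0 * exp(-qT) = 47.6400 * 1.00000000 = 47.64000000
K * exp(-rT) = 52.3200 * 0.99252805 = 51.92906783
C = P + S*exp(-qT) - K*exp(-rT)
C = 8.2080 + 47.64000000 - 51.92906783 = 3.9189

Answer: Call price = 3.9189


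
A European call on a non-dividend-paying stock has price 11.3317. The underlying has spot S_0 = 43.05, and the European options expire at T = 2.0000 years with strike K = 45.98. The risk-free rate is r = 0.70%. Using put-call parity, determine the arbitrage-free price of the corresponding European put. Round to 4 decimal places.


Put-call parity: C - P = S_0 * exp(-qT) - K * exp(-rT).
S_0 * exp(-qT) = 43.0500 * 1.00000000 = 43.05000000
K * exp(-rT) = 45.9800 * 0.98609754 = 45.34076509
P = C - S*exp(-qT) + K*exp(-rT)
P = 11.3317 - 43.05000000 + 45.34076509 = 13.6225

Answer: Put price = 13.6225


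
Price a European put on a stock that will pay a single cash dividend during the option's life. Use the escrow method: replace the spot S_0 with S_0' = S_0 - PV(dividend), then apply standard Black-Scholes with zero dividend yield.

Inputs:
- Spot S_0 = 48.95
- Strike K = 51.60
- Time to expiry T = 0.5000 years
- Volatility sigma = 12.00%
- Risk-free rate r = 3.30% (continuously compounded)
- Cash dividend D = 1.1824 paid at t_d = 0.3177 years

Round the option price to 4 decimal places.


Answer: Price = 3.5603

Derivation:
PV(D) = D * exp(-r * t_d) = 1.1824 * 0.98957067 = 1.17006836
S_0' = S_0 - PV(D) = 48.9500 - 1.17006836 = 47.77993164
d1 = (ln(S_0'/K) + (r + sigma^2/2)*T) / (sigma*sqrt(T)) = -0.66958252
d2 = d1 - sigma*sqrt(T) = -0.75443534
exp(-rT) = 0.98363538
N(-d1) = 0.74843802; N(-d2) = 0.77470607
P = K * exp(-rT) * N(-d2) - S_0' * N(-d1) = 51.6000 * 0.98363538 * 0.77470607 - 47.77993164 * 0.74843802 = 3.5603


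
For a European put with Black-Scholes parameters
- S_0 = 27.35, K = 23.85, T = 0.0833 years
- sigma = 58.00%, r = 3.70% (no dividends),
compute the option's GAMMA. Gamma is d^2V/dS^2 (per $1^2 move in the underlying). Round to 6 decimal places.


Answer: Gamma = 0.057064

Derivation:
d1 = 0.9201148771; d2 = 0.7527167887
phi(d1) = 0.2612586864; exp(-qT) = 1.0000000000; exp(-rT) = 0.9969226448
Gamma = exp(-qT) * phi(d1) / (S * sigma * sqrt(T)) = 1.0000000000 * 0.2612586864 / (27.3500 * 0.5800 * 0.2886173938) = 0.057064


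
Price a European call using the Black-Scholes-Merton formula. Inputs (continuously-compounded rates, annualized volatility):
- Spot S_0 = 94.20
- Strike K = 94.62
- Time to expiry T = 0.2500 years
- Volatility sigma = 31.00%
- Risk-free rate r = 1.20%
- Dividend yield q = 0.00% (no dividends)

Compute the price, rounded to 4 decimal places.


d1 = (ln(S/K) + (r - q + 0.5*sigma^2) * T) / (sigma * sqrt(T)) = 0.06815362
d2 = d1 - sigma * sqrt(T) = -0.08684638
exp(-rT) = 0.99700450; exp(-qT) = 1.00000000
C = S_0 * exp(-qT) * N(d1) - K * exp(-rT) * N(d2)
N(d1) = 0.52716833; N(d2) = 0.46539681
C = 94.2000 * 1.00000000 * 0.52716833 - 94.6200 * 0.99700450 * 0.46539681 = 5.7553

Answer: Price = 5.7553


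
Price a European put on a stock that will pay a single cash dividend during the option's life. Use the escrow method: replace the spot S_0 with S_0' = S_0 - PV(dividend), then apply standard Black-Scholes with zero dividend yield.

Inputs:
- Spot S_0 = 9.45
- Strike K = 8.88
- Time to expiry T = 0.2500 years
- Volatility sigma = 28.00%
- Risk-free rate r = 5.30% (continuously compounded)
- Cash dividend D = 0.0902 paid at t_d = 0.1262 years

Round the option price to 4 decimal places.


Answer: Price = 0.2620

Derivation:
PV(D) = D * exp(-r * t_d) = 0.0902 * 0.99333372 = 0.08959870
S_0' = S_0 - PV(D) = 9.4500 - 0.08959870 = 9.36040130
d1 = (ln(S_0'/K) + (r + sigma^2/2)*T) / (sigma*sqrt(T)) = 0.54097576
d2 = d1 - sigma*sqrt(T) = 0.40097576
exp(-rT) = 0.98683739
N(-d1) = 0.29426215; N(-d2) = 0.34421899
P = K * exp(-rT) * N(-d2) - S_0' * N(-d1) = 8.8800 * 0.98683739 * 0.34421899 - 9.36040130 * 0.29426215 = 0.2620


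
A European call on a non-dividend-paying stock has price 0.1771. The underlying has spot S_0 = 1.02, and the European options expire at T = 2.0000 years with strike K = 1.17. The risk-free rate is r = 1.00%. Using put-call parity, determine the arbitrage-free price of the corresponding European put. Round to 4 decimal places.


Put-call parity: C - P = S_0 * exp(-qT) - K * exp(-rT).
S_0 * exp(-qT) = 1.0200 * 1.00000000 = 1.02000000
K * exp(-rT) = 1.1700 * 0.98019867 = 1.14683245
P = C - S*exp(-qT) + K*exp(-rT)
P = 0.1771 - 1.02000000 + 1.14683245 = 0.3039

Answer: Put price = 0.3039


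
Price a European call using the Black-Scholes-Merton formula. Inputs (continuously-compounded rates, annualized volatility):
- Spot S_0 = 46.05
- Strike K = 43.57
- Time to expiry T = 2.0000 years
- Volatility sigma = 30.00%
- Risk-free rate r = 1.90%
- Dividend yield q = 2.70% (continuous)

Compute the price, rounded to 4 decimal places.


Answer: Price = 8.0605

Derivation:
d1 = (ln(S/K) + (r - q + 0.5*sigma^2) * T) / (sigma * sqrt(T)) = 0.30490190
d2 = d1 - sigma * sqrt(T) = -0.11936216
exp(-rT) = 0.96271294; exp(-qT) = 0.94743211
C = S_0 * exp(-qT) * N(d1) - K * exp(-rT) * N(d2)
N(d1) = 0.61977957; N(d2) = 0.45249422
C = 46.0500 * 0.94743211 * 0.61977957 - 43.5700 * 0.96271294 * 0.45249422 = 8.0605


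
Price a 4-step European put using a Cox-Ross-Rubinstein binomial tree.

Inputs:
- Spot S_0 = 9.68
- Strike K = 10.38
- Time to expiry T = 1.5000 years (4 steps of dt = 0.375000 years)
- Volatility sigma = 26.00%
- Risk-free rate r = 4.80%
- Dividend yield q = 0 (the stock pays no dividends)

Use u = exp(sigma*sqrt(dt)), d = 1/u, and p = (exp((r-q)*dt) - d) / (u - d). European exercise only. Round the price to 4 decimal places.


Answer: Price = V(0,0) = 1.2338

Derivation:
dt = T/N = 0.375000
u = exp(sigma*sqrt(dt)) = 1.172592; d = 1/u = 0.852811
p = (exp((r-q)*dt) - d) / (u - d) = 0.517078
Discount per step: exp(-r*dt) = 0.982161
Stock lattice S(k, i) with i counting down-moves:
  k=0: S(0,0) = 9.6800
  k=1: S(1,0) = 11.3507; S(1,1) = 8.2552
  k=2: S(2,0) = 13.3097; S(2,1) = 9.6800; S(2,2) = 7.0401
  k=3: S(3,0) = 15.6069; S(3,1) = 11.3507; S(3,2) = 8.2552; S(3,3) = 6.0039
  k=4: S(4,0) = 18.3005; S(4,1) = 13.3097; S(4,2) = 9.6800; S(4,3) = 7.0401; S(4,4) = 5.1202
Terminal payoffs V(N, i) = max(K - S_T, 0):
  V(4,0) = 0.000000; V(4,1) = 0.000000; V(4,2) = 0.700000; V(4,3) = 3.339859; V(4,4) = 5.259795
Backward induction: V(k, i) = exp(-r*dt) * [p * V(k+1, i) + (1-p) * V(k+1, i+1)].
  V(3,0) = exp(-r*dt) * [p*0.000000 + (1-p)*0.000000] = 0.000000
  V(3,1) = exp(-r*dt) * [p*0.000000 + (1-p)*0.700000] = 0.332015
  V(3,2) = exp(-r*dt) * [p*0.700000 + (1-p)*3.339859] = 1.939617
  V(3,3) = exp(-r*dt) * [p*3.339859 + (1-p)*5.259795] = 4.190919
  V(2,0) = exp(-r*dt) * [p*0.000000 + (1-p)*0.332015] = 0.157477
  V(2,1) = exp(-r*dt) * [p*0.332015 + (1-p)*1.939617] = 1.088590
  V(2,2) = exp(-r*dt) * [p*1.939617 + (1-p)*4.190919] = 2.972825
  V(1,0) = exp(-r*dt) * [p*0.157477 + (1-p)*1.088590] = 0.596301
  V(1,1) = exp(-r*dt) * [p*1.088590 + (1-p)*2.972825] = 1.962877
  V(0,0) = exp(-r*dt) * [p*0.596301 + (1-p)*1.962877] = 1.233841


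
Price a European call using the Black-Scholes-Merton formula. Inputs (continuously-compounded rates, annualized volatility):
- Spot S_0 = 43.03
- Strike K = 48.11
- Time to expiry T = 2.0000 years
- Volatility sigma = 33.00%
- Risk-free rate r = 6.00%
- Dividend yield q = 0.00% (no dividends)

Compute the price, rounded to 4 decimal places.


Answer: Price = 8.0875

Derivation:
d1 = (ln(S/K) + (r - q + 0.5*sigma^2) * T) / (sigma * sqrt(T)) = 0.25136037
d2 = d1 - sigma * sqrt(T) = -0.21533010
exp(-rT) = 0.88692044; exp(-qT) = 1.00000000
C = S_0 * exp(-qT) * N(d1) - K * exp(-rT) * N(d2)
N(d1) = 0.59923225; N(d2) = 0.41475498
C = 43.0300 * 1.00000000 * 0.59923225 - 48.1100 * 0.88692044 * 0.41475498 = 8.0875


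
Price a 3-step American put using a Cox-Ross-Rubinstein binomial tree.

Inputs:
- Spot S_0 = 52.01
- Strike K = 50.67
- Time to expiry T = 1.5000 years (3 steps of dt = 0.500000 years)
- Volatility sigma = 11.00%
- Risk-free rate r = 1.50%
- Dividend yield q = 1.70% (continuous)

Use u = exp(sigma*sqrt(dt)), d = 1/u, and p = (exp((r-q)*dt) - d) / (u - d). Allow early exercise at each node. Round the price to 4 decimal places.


dt = T/N = 0.500000
u = exp(sigma*sqrt(dt)) = 1.080887; d = 1/u = 0.925166
p = (exp((r-q)*dt) - d) / (u - d) = 0.474146
Discount per step: exp(-r*dt) = 0.992528
Stock lattice S(k, i) with i counting down-moves:
  k=0: S(0,0) = 52.0100
  k=1: S(1,0) = 56.2169; S(1,1) = 48.1179
  k=2: S(2,0) = 60.7641; S(2,1) = 52.0100; S(2,2) = 44.5171
  k=3: S(3,0) = 65.6791; S(3,1) = 56.2169; S(3,2) = 48.1179; S(3,3) = 41.1857
Terminal payoffs V(N, i) = max(K - S_T, 0):
  V(3,0) = 0.000000; V(3,1) = 0.000000; V(3,2) = 2.552099; V(3,3) = 9.484314
Backward induction: V(k, i) = exp(-r*dt) * [p * V(k+1, i) + (1-p) * V(k+1, i+1)]; then take max(V_cont, immediate exercise) for American.
  V(2,0) = exp(-r*dt) * [p*0.000000 + (1-p)*0.000000] = 0.000000; exercise = 0.000000; V(2,0) = max -> 0.000000
  V(2,1) = exp(-r*dt) * [p*0.000000 + (1-p)*2.552099] = 1.332005; exercise = 0.000000; V(2,1) = max -> 1.332005
  V(2,2) = exp(-r*dt) * [p*2.552099 + (1-p)*9.484314] = 6.151127; exercise = 6.152939; V(2,2) = max -> 6.152939
  V(1,0) = exp(-r*dt) * [p*0.000000 + (1-p)*1.332005] = 0.695207; exercise = 0.000000; V(1,0) = max -> 0.695207
  V(1,1) = exp(-r*dt) * [p*1.332005 + (1-p)*6.152939] = 3.838218; exercise = 2.552099; V(1,1) = max -> 3.838218
  V(0,0) = exp(-r*dt) * [p*0.695207 + (1-p)*3.838218] = 2.330428; exercise = 0.000000; V(0,0) = max -> 2.330428

Answer: Price = V(0,0) = 2.3304


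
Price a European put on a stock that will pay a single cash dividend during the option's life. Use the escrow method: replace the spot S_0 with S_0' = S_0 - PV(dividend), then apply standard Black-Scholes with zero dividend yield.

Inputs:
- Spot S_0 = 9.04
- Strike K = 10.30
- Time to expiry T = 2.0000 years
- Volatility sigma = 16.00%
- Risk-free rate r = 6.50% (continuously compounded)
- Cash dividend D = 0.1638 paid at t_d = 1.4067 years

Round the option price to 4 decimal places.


PV(D) = D * exp(-r * t_d) = 0.1638 * 0.91262018 = 0.14948719
S_0' = S_0 - PV(D) = 9.0400 - 0.14948719 = 8.89051281
d1 = (ln(S_0'/K) + (r + sigma^2/2)*T) / (sigma*sqrt(T)) = 0.03730358
d2 = d1 - sigma*sqrt(T) = -0.18897059
exp(-rT) = 0.87809543
N(-d1) = 0.48512147; N(-d2) = 0.57494207
P = K * exp(-rT) * N(-d2) - S_0' * N(-d1) = 10.3000 * 0.87809543 * 0.57494207 - 8.89051281 * 0.48512147 = 0.8870

Answer: Price = 0.8870


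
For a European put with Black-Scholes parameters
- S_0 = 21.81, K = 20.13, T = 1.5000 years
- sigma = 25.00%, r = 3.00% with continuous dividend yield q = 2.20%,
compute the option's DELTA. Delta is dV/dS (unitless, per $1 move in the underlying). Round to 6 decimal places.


d1 = 0.4540777228; d2 = 0.1478915050
phi(d1) = 0.3598630191; exp(-qT) = 0.9675385596; exp(-rT) = 0.9559974818
N(-d1) = 0.3248864433
Delta = -exp(-qT) * N(-d1) = -0.9675385596 * 0.3248864433 = -0.314340

Answer: Delta = -0.314340


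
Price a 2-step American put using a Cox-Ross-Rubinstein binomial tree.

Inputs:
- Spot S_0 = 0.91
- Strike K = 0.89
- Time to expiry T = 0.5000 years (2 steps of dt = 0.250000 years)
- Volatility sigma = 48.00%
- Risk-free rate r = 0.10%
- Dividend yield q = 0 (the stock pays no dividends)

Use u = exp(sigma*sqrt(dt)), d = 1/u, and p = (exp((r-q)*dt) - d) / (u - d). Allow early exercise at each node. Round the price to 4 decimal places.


dt = T/N = 0.250000
u = exp(sigma*sqrt(dt)) = 1.271249; d = 1/u = 0.786628
p = (exp((r-q)*dt) - d) / (u - d) = 0.440802
Discount per step: exp(-r*dt) = 0.999750
Stock lattice S(k, i) with i counting down-moves:
  k=0: S(0,0) = 0.9100
  k=1: S(1,0) = 1.1568; S(1,1) = 0.7158
  k=2: S(2,0) = 1.4706; S(2,1) = 0.9100; S(2,2) = 0.5631
Terminal payoffs V(N, i) = max(K - S_T, 0):
  V(2,0) = 0.000000; V(2,1) = 0.000000; V(2,2) = 0.326907
Backward induction: V(k, i) = exp(-r*dt) * [p * V(k+1, i) + (1-p) * V(k+1, i+1)]; then take max(V_cont, immediate exercise) for American.
  V(1,0) = exp(-r*dt) * [p*0.000000 + (1-p)*0.000000] = 0.000000; exercise = 0.000000; V(1,0) = max -> 0.000000
  V(1,1) = exp(-r*dt) * [p*0.000000 + (1-p)*0.326907] = 0.182760; exercise = 0.174169; V(1,1) = max -> 0.182760
  V(0,0) = exp(-r*dt) * [p*0.000000 + (1-p)*0.182760] = 0.102173; exercise = 0.000000; V(0,0) = max -> 0.102173

Answer: Price = V(0,0) = 0.1022


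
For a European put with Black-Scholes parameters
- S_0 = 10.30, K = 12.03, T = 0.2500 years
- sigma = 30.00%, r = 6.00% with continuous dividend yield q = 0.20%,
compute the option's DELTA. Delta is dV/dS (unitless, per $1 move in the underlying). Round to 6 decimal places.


d1 = -0.8633975650; d2 = -1.0133975650
phi(d1) = 0.2748125058; exp(-qT) = 0.9995001250; exp(-rT) = 0.9851119396
N(-d1) = 0.8060405411
Delta = -exp(-qT) * N(-d1) = -0.9995001250 * 0.8060405411 = -0.805638

Answer: Delta = -0.805638


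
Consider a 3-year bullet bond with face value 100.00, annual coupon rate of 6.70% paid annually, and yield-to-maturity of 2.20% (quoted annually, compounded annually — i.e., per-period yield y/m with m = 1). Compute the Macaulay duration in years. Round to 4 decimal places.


Answer: Macaulay duration = 2.8271 years

Derivation:
Coupon per period c = face * coupon_rate / m = 6.700000
Periods per year m = 1; per-period yield y/m = 0.022000
Number of cashflows N = 3
Cashflows (t years, CF_t, discount factor 1/(1+y/m)^(m*t), PV):
  t = 1.0000: CF_t = 6.700000, DF = 0.978474, PV = 6.555773
  t = 2.0000: CF_t = 6.700000, DF = 0.957411, PV = 6.414651
  t = 3.0000: CF_t = 106.700000, DF = 0.936801, PV = 99.956659
Price P = sum_t PV_t = 112.927083
Macaulay numerator sum_t t * PV_t:
  t * PV_t at t = 1.0000: 6.555773
  t * PV_t at t = 2.0000: 12.829301
  t * PV_t at t = 3.0000: 299.869977
Macaulay duration D = (sum_t t * PV_t) / P = 319.255052 / 112.927083 = 2.827090


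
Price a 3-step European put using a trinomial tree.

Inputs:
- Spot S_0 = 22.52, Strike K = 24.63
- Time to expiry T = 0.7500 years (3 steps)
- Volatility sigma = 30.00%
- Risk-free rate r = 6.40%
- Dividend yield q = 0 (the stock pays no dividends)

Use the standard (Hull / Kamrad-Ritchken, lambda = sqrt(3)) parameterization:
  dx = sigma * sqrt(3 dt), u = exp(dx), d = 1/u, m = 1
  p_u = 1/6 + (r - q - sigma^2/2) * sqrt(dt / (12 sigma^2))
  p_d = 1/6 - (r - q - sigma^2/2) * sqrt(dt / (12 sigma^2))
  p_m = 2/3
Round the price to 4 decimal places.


Answer: Price = V(0,0) = 2.9479

Derivation:
dt = T/N = 0.250000; dx = sigma*sqrt(3*dt) = 0.259808
u = exp(dx) = 1.296681; d = 1/u = 0.771200
p_u = 0.175808, p_m = 0.666667, p_d = 0.157525
Discount per step: exp(-r*dt) = 0.984127
Stock lattice S(k, j) with j the centered position index:
  k=0: S(0,+0) = 22.5200
  k=1: S(1,-1) = 17.3674; S(1,+0) = 22.5200; S(1,+1) = 29.2012
  k=2: S(2,-2) = 13.3938; S(2,-1) = 17.3674; S(2,+0) = 22.5200; S(2,+1) = 29.2012; S(2,+2) = 37.8647
  k=3: S(3,-3) = 10.3293; S(3,-2) = 13.3938; S(3,-1) = 17.3674; S(3,+0) = 22.5200; S(3,+1) = 29.2012; S(3,+2) = 37.8647; S(3,+3) = 49.0984
Terminal payoffs V(N, j) = max(K - S_T, 0):
  V(3,-3) = 14.300737; V(3,-2) = 11.236245; V(3,-1) = 7.262577; V(3,+0) = 2.110000; V(3,+1) = 0.000000; V(3,+2) = 0.000000; V(3,+3) = 0.000000
Backward induction: V(k, j) = exp(-r*dt) * [p_u * V(k+1, j+1) + p_m * V(k+1, j) + p_d * V(k+1, j-1)]
  V(2,-2) = exp(-r*dt) * [p_u*7.262577 + p_m*11.236245 + p_d*14.300737] = 10.845454
  V(2,-1) = exp(-r*dt) * [p_u*2.110000 + p_m*7.262577 + p_d*11.236245] = 6.871832
  V(2,+0) = exp(-r*dt) * [p_u*0.000000 + p_m*2.110000 + p_d*7.262577] = 2.510220
  V(2,+1) = exp(-r*dt) * [p_u*0.000000 + p_m*0.000000 + p_d*2.110000] = 0.327103
  V(2,+2) = exp(-r*dt) * [p_u*0.000000 + p_m*0.000000 + p_d*0.000000] = 0.000000
  V(1,-1) = exp(-r*dt) * [p_u*2.510220 + p_m*6.871832 + p_d*10.845454] = 6.624133
  V(1,+0) = exp(-r*dt) * [p_u*0.327103 + p_m*2.510220 + p_d*6.871832] = 2.768817
  V(1,+1) = exp(-r*dt) * [p_u*0.000000 + p_m*0.327103 + p_d*2.510220] = 0.603754
  V(0,+0) = exp(-r*dt) * [p_u*0.603754 + p_m*2.768817 + p_d*6.624133] = 2.947945


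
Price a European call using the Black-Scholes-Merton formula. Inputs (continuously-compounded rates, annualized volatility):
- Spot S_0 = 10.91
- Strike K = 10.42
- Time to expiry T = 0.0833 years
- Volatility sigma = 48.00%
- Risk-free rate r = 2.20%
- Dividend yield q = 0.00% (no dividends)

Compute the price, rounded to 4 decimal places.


d1 = (ln(S/K) + (r - q + 0.5*sigma^2) * T) / (sigma * sqrt(T)) = 0.41419832
d2 = d1 - sigma * sqrt(T) = 0.27566197
exp(-rT) = 0.99816908; exp(-qT) = 1.00000000
C = S_0 * exp(-qT) * N(d1) - K * exp(-rT) * N(d2)
N(d1) = 0.66063557; N(d2) = 0.60859615
C = 10.9100 * 1.00000000 * 0.66063557 - 10.4200 * 0.99816908 * 0.60859615 = 0.8776

Answer: Price = 0.8776


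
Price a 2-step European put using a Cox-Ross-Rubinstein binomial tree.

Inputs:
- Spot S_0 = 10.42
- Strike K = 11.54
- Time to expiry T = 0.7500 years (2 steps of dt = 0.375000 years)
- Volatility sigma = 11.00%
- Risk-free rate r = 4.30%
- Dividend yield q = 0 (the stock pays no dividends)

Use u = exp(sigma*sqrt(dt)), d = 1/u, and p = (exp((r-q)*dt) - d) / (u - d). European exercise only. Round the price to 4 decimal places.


Answer: Price = V(0,0) = 0.8889

Derivation:
dt = T/N = 0.375000
u = exp(sigma*sqrt(dt)) = 1.069682; d = 1/u = 0.934858
p = (exp((r-q)*dt) - d) / (u - d) = 0.603736
Discount per step: exp(-r*dt) = 0.984004
Stock lattice S(k, i) with i counting down-moves:
  k=0: S(0,0) = 10.4200
  k=1: S(1,0) = 11.1461; S(1,1) = 9.7412
  k=2: S(2,0) = 11.9228; S(2,1) = 10.4200; S(2,2) = 9.1067
Terminal payoffs V(N, i) = max(K - S_T, 0):
  V(2,0) = 0.000000; V(2,1) = 1.120000; V(2,2) = 2.433348
Backward induction: V(k, i) = exp(-r*dt) * [p * V(k+1, i) + (1-p) * V(k+1, i+1)].
  V(1,0) = exp(-r*dt) * [p*0.000000 + (1-p)*1.120000] = 0.436716
  V(1,1) = exp(-r*dt) * [p*1.120000 + (1-p)*2.433348] = 1.614193
  V(0,0) = exp(-r*dt) * [p*0.436716 + (1-p)*1.614193] = 0.888859


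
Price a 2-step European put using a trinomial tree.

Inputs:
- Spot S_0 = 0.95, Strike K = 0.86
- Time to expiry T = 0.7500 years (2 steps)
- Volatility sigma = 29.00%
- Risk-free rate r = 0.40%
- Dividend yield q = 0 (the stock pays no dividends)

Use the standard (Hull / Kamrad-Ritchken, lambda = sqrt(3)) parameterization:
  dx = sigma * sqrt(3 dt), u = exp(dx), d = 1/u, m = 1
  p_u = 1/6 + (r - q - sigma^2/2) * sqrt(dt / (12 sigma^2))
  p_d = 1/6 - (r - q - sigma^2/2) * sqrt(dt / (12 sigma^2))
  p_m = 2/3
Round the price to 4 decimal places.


Answer: Price = V(0,0) = 0.0532

Derivation:
dt = T/N = 0.375000; dx = sigma*sqrt(3*dt) = 0.307591
u = exp(dx) = 1.360145; d = 1/u = 0.735216
p_u = 0.143472, p_m = 0.666667, p_d = 0.189861
Discount per step: exp(-r*dt) = 0.998501
Stock lattice S(k, j) with j the centered position index:
  k=0: S(0,+0) = 0.9500
  k=1: S(1,-1) = 0.6985; S(1,+0) = 0.9500; S(1,+1) = 1.2921
  k=2: S(2,-2) = 0.5135; S(2,-1) = 0.6985; S(2,+0) = 0.9500; S(2,+1) = 1.2921; S(2,+2) = 1.7575
Terminal payoffs V(N, j) = max(K - S_T, 0):
  V(2,-2) = 0.346485; V(2,-1) = 0.161545; V(2,+0) = 0.000000; V(2,+1) = 0.000000; V(2,+2) = 0.000000
Backward induction: V(k, j) = exp(-r*dt) * [p_u * V(k+1, j+1) + p_m * V(k+1, j) + p_d * V(k+1, j-1)]
  V(1,-1) = exp(-r*dt) * [p_u*0.000000 + p_m*0.161545 + p_d*0.346485] = 0.173221
  V(1,+0) = exp(-r*dt) * [p_u*0.000000 + p_m*0.000000 + p_d*0.161545] = 0.030625
  V(1,+1) = exp(-r*dt) * [p_u*0.000000 + p_m*0.000000 + p_d*0.000000] = 0.000000
  V(0,+0) = exp(-r*dt) * [p_u*0.000000 + p_m*0.030625 + p_d*0.173221] = 0.053225


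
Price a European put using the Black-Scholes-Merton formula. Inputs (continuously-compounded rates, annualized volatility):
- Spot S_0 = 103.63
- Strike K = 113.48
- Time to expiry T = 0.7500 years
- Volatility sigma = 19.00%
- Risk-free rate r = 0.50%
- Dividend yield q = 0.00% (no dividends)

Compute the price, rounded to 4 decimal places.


d1 = (ln(S/K) + (r - q + 0.5*sigma^2) * T) / (sigma * sqrt(T)) = -0.44676122
d2 = d1 - sigma * sqrt(T) = -0.61130604
exp(-rT) = 0.99625702; exp(-qT) = 1.00000000
P = K * exp(-rT) * N(-d2) - S_0 * exp(-qT) * N(-d1)
N(-d1) = 0.67247626; N(-d2) = 0.72950150
P = 113.4800 * 0.99625702 * 0.72950150 - 103.6300 * 1.00000000 * 0.67247626 = 12.7853

Answer: Price = 12.7853


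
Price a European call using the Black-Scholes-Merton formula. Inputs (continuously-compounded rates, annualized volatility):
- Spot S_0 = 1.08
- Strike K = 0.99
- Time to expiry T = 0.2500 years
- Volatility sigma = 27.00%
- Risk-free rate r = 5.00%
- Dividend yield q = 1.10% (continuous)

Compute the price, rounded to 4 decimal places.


Answer: Price = 0.1185

Derivation:
d1 = (ln(S/K) + (r - q + 0.5*sigma^2) * T) / (sigma * sqrt(T)) = 0.78425094
d2 = d1 - sigma * sqrt(T) = 0.64925094
exp(-rT) = 0.98757780; exp(-qT) = 0.99725378
C = S_0 * exp(-qT) * N(d1) - K * exp(-rT) * N(d2)
N(d1) = 0.78355356; N(d2) = 0.74191190
C = 1.0800 * 0.99725378 * 0.78355356 - 0.9900 * 0.98757780 * 0.74191190 = 0.1185


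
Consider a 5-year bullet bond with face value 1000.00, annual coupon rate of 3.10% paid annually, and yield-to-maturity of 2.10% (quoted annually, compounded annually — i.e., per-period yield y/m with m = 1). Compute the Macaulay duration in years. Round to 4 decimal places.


Answer: Macaulay duration = 4.7159 years

Derivation:
Coupon per period c = face * coupon_rate / m = 31.000000
Periods per year m = 1; per-period yield y/m = 0.021000
Number of cashflows N = 5
Cashflows (t years, CF_t, discount factor 1/(1+y/m)^(m*t), PV):
  t = 1.0000: CF_t = 31.000000, DF = 0.979432, PV = 30.362390
  t = 2.0000: CF_t = 31.000000, DF = 0.959287, PV = 29.737894
  t = 3.0000: CF_t = 31.000000, DF = 0.939556, PV = 29.126243
  t = 4.0000: CF_t = 31.000000, DF = 0.920231, PV = 28.527172
  t = 5.0000: CF_t = 1031.000000, DF = 0.901304, PV = 929.244405
Price P = sum_t PV_t = 1046.998104
Macaulay numerator sum_t t * PV_t:
  t * PV_t at t = 1.0000: 30.362390
  t * PV_t at t = 2.0000: 59.475788
  t * PV_t at t = 3.0000: 87.378729
  t * PV_t at t = 4.0000: 114.108689
  t * PV_t at t = 5.0000: 4646.222025
Macaulay duration D = (sum_t t * PV_t) / P = 4937.547621 / 1046.998104 = 4.715909


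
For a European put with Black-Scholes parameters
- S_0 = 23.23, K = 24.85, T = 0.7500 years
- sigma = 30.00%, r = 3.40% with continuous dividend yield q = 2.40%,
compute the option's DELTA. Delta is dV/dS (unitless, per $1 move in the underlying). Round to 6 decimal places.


Answer: Delta = -0.530472

Derivation:
d1 = -0.1007022259; d2 = -0.3605098471
phi(d1) = 0.3969245756; exp(-qT) = 0.9821610324; exp(-rT) = 0.9748223790
N(-d1) = 0.5401065778
Delta = -exp(-qT) * N(-d1) = -0.9821610324 * 0.5401065778 = -0.530472
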